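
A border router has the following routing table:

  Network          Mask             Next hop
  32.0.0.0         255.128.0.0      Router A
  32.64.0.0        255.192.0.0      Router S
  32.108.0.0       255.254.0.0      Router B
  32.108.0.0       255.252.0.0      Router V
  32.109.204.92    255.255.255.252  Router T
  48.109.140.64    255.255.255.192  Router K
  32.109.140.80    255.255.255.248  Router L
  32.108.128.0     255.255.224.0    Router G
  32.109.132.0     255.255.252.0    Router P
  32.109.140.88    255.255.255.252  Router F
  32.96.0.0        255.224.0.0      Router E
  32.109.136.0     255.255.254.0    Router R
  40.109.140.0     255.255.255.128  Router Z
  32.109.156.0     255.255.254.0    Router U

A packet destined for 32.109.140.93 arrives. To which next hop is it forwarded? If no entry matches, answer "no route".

Routes whose prefix contains 32.109.140.93:
  32.0.0.0/9 (32.0.0.0 - 32.127.255.255) -> Router A
  32.64.0.0/10 (32.64.0.0 - 32.127.255.255) -> Router S
  32.96.0.0/11 (32.96.0.0 - 32.127.255.255) -> Router E
  32.108.0.0/14 (32.108.0.0 - 32.111.255.255) -> Router V
  32.108.0.0/15 (32.108.0.0 - 32.109.255.255) -> Router B
More-specific entries that do NOT match:
  32.109.204.92/30 (32.109.204.92 - 32.109.204.95) does not contain 32.109.140.93
  32.109.140.88/30 (32.109.140.88 - 32.109.140.91) does not contain 32.109.140.93
  32.109.140.80/29 (32.109.140.80 - 32.109.140.87) does not contain 32.109.140.93
  48.109.140.64/26 (48.109.140.64 - 48.109.140.127) does not contain 32.109.140.93
  40.109.140.0/25 (40.109.140.0 - 40.109.140.127) does not contain 32.109.140.93
  32.109.136.0/23 (32.109.136.0 - 32.109.137.255) does not contain 32.109.140.93
  32.109.156.0/23 (32.109.156.0 - 32.109.157.255) does not contain 32.109.140.93
  32.109.132.0/22 (32.109.132.0 - 32.109.135.255) does not contain 32.109.140.93
  32.108.128.0/19 (32.108.128.0 - 32.108.159.255) does not contain 32.109.140.93
Longest matching prefix is /15 -> next hop Router B.

Router B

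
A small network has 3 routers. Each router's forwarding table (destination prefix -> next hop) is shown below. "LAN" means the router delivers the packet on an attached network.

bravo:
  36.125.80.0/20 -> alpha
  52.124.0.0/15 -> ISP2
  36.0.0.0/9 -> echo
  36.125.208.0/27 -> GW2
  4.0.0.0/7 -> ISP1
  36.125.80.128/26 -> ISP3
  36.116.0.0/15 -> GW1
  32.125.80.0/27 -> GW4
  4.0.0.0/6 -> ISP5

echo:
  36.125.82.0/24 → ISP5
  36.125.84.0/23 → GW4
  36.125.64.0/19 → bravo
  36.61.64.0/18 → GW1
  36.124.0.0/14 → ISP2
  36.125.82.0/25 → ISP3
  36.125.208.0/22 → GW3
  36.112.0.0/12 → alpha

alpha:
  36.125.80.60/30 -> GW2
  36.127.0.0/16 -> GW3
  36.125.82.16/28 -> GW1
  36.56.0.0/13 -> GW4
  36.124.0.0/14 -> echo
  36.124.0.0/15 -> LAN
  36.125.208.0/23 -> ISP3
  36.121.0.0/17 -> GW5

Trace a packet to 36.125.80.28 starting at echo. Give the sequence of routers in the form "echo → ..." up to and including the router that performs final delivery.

echo → bravo → alpha

At echo: longest match for 36.125.80.28 is 36.125.64.0/19 -> bravo
At bravo: longest match for 36.125.80.28 is 36.125.80.0/20 -> alpha
At alpha: longest match for 36.125.80.28 is 36.124.0.0/15 -> LAN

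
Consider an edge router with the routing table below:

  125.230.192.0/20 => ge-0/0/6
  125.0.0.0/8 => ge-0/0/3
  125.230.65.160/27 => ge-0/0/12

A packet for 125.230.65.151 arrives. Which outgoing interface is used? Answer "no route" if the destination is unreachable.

Routes whose prefix contains 125.230.65.151:
  125.0.0.0/8 (125.0.0.0 - 125.255.255.255) -> ge-0/0/3
More-specific entries that do NOT match:
  125.230.65.160/27 (125.230.65.160 - 125.230.65.191) does not contain 125.230.65.151
  125.230.192.0/20 (125.230.192.0 - 125.230.207.255) does not contain 125.230.65.151
Longest matching prefix is /8 -> interface ge-0/0/3.

ge-0/0/3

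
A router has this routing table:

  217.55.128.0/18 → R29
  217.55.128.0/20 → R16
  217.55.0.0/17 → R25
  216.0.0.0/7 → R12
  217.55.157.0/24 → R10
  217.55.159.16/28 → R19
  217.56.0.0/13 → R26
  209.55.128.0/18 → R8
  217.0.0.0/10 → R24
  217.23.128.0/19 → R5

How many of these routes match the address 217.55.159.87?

Prefixes containing 217.55.159.87:
  216.0.0.0/7 (216.0.0.0 - 217.255.255.255)
  217.0.0.0/10 (217.0.0.0 - 217.63.255.255)
  217.55.128.0/18 (217.55.128.0 - 217.55.191.255)
Total matching entries: 3.

3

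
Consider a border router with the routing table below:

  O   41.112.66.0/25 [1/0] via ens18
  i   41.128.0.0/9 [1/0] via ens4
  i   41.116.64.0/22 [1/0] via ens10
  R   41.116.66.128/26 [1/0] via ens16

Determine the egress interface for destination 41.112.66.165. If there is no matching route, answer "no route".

no route

No entry's prefix contains 41.112.66.165; there is no default route.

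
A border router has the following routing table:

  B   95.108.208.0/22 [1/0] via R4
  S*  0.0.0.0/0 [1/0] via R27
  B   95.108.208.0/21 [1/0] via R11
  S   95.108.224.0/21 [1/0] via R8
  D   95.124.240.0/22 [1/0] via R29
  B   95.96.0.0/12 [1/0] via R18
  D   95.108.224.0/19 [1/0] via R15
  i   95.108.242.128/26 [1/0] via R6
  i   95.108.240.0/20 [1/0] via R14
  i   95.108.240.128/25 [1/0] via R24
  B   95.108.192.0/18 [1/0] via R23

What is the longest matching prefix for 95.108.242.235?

Entries matching 95.108.242.235:
  0.0.0.0/0 (default, matches everything)
  95.96.0.0/12 (95.96.0.0 - 95.111.255.255)
  95.108.192.0/18 (95.108.192.0 - 95.108.255.255)
  95.108.224.0/19 (95.108.224.0 - 95.108.255.255)
  95.108.240.0/20 (95.108.240.0 - 95.108.255.255)
Most specific is 95.108.240.0/20.

95.108.240.0/20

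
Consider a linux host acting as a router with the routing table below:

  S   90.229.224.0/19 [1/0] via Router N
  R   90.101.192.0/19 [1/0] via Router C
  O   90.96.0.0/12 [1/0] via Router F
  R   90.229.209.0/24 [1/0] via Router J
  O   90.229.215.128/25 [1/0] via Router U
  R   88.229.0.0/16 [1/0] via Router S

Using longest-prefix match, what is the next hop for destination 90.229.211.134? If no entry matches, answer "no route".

No entry's prefix contains 90.229.211.134; there is no default route.

no route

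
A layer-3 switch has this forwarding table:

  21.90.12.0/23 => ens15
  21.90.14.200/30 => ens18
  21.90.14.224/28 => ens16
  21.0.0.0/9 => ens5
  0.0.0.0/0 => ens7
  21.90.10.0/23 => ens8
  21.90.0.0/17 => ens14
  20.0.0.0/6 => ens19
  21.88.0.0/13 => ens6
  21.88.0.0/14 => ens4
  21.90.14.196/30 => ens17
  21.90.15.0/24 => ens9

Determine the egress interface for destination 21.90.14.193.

ens14

Routes whose prefix contains 21.90.14.193:
  0.0.0.0/0 (default, matches everything) -> ens7
  20.0.0.0/6 (20.0.0.0 - 23.255.255.255) -> ens19
  21.0.0.0/9 (21.0.0.0 - 21.127.255.255) -> ens5
  21.88.0.0/13 (21.88.0.0 - 21.95.255.255) -> ens6
  21.88.0.0/14 (21.88.0.0 - 21.91.255.255) -> ens4
  21.90.0.0/17 (21.90.0.0 - 21.90.127.255) -> ens14
More-specific entries that do NOT match:
  21.90.14.200/30 (21.90.14.200 - 21.90.14.203) does not contain 21.90.14.193
  21.90.14.196/30 (21.90.14.196 - 21.90.14.199) does not contain 21.90.14.193
  21.90.14.224/28 (21.90.14.224 - 21.90.14.239) does not contain 21.90.14.193
  21.90.15.0/24 (21.90.15.0 - 21.90.15.255) does not contain 21.90.14.193
  21.90.12.0/23 (21.90.12.0 - 21.90.13.255) does not contain 21.90.14.193
  21.90.10.0/23 (21.90.10.0 - 21.90.11.255) does not contain 21.90.14.193
Longest matching prefix is /17 -> interface ens14.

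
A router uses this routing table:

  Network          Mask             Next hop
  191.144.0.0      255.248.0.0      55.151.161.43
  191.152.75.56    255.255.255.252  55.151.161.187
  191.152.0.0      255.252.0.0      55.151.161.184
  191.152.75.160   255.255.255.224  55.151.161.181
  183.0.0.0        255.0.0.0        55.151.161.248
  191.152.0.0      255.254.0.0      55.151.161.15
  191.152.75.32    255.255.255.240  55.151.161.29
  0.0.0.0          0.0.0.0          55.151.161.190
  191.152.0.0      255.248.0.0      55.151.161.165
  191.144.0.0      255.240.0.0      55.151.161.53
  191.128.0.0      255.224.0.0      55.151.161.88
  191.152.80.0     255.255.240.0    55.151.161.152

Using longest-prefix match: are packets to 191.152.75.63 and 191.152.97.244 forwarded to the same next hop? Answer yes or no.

yes

191.152.75.63: longest match 191.152.0.0/15 -> 55.151.161.15
191.152.97.244: longest match 191.152.0.0/15 -> 55.151.161.15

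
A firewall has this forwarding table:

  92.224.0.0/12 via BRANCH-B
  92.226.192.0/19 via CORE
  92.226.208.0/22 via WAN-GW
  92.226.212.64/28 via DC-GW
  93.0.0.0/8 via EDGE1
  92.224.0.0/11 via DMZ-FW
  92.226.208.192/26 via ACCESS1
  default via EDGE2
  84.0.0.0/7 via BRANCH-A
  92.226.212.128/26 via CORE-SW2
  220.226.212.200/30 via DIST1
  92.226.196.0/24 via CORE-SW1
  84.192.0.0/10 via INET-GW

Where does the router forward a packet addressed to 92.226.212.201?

CORE

Routes whose prefix contains 92.226.212.201:
  0.0.0.0/0 (default, matches everything) -> EDGE2
  92.224.0.0/11 (92.224.0.0 - 92.255.255.255) -> DMZ-FW
  92.224.0.0/12 (92.224.0.0 - 92.239.255.255) -> BRANCH-B
  92.226.192.0/19 (92.226.192.0 - 92.226.223.255) -> CORE
More-specific entries that do NOT match:
  220.226.212.200/30 (220.226.212.200 - 220.226.212.203) does not contain 92.226.212.201
  92.226.212.64/28 (92.226.212.64 - 92.226.212.79) does not contain 92.226.212.201
  92.226.208.192/26 (92.226.208.192 - 92.226.208.255) does not contain 92.226.212.201
  92.226.212.128/26 (92.226.212.128 - 92.226.212.191) does not contain 92.226.212.201
  92.226.196.0/24 (92.226.196.0 - 92.226.196.255) does not contain 92.226.212.201
  92.226.208.0/22 (92.226.208.0 - 92.226.211.255) does not contain 92.226.212.201
Longest matching prefix is /19 -> next hop CORE.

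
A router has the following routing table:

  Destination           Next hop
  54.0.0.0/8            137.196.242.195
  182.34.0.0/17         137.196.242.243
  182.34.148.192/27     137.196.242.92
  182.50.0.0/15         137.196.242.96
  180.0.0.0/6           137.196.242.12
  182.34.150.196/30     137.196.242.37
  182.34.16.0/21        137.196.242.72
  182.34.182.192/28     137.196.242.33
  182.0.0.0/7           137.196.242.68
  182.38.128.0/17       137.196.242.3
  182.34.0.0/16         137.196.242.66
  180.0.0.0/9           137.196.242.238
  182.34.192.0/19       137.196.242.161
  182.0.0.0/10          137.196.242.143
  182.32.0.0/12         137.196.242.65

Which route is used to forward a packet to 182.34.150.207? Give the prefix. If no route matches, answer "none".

Entries matching 182.34.150.207:
  180.0.0.0/6 (180.0.0.0 - 183.255.255.255)
  182.0.0.0/7 (182.0.0.0 - 183.255.255.255)
  182.0.0.0/10 (182.0.0.0 - 182.63.255.255)
  182.32.0.0/12 (182.32.0.0 - 182.47.255.255)
  182.34.0.0/16 (182.34.0.0 - 182.34.255.255)
Most specific is 182.34.0.0/16.

182.34.0.0/16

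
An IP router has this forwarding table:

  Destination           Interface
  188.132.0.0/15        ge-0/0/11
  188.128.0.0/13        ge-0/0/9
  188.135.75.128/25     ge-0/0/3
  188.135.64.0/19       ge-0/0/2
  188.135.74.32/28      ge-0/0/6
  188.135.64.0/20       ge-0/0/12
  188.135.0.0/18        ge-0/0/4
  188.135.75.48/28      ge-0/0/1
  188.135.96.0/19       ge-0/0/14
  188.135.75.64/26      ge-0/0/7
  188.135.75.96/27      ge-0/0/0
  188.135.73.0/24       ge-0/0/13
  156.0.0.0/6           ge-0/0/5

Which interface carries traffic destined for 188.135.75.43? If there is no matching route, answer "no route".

Routes whose prefix contains 188.135.75.43:
  188.128.0.0/13 (188.128.0.0 - 188.135.255.255) -> ge-0/0/9
  188.135.64.0/19 (188.135.64.0 - 188.135.95.255) -> ge-0/0/2
  188.135.64.0/20 (188.135.64.0 - 188.135.79.255) -> ge-0/0/12
More-specific entries that do NOT match:
  188.135.74.32/28 (188.135.74.32 - 188.135.74.47) does not contain 188.135.75.43
  188.135.75.48/28 (188.135.75.48 - 188.135.75.63) does not contain 188.135.75.43
  188.135.75.96/27 (188.135.75.96 - 188.135.75.127) does not contain 188.135.75.43
  188.135.75.64/26 (188.135.75.64 - 188.135.75.127) does not contain 188.135.75.43
  188.135.75.128/25 (188.135.75.128 - 188.135.75.255) does not contain 188.135.75.43
  188.135.73.0/24 (188.135.73.0 - 188.135.73.255) does not contain 188.135.75.43
Longest matching prefix is /20 -> interface ge-0/0/12.

ge-0/0/12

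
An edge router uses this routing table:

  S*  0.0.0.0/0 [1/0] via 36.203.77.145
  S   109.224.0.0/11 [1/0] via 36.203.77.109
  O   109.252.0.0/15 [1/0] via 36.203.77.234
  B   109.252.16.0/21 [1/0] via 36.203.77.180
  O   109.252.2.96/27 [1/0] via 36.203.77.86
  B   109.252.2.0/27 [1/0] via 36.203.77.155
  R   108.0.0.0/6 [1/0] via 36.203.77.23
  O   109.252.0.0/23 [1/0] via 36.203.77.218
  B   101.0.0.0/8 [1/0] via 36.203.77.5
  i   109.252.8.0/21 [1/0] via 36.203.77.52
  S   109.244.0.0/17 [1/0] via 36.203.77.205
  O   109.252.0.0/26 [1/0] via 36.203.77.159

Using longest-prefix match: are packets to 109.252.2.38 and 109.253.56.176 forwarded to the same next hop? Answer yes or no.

yes

109.252.2.38: longest match 109.252.0.0/15 -> 36.203.77.234
109.253.56.176: longest match 109.252.0.0/15 -> 36.203.77.234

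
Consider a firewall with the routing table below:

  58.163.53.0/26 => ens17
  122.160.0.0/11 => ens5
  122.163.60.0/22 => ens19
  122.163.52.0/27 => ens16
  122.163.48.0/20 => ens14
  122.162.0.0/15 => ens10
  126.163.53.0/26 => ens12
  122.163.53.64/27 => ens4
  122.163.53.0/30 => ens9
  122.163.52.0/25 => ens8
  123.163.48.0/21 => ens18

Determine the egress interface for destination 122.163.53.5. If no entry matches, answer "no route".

Routes whose prefix contains 122.163.53.5:
  122.160.0.0/11 (122.160.0.0 - 122.191.255.255) -> ens5
  122.162.0.0/15 (122.162.0.0 - 122.163.255.255) -> ens10
  122.163.48.0/20 (122.163.48.0 - 122.163.63.255) -> ens14
More-specific entries that do NOT match:
  122.163.53.0/30 (122.163.53.0 - 122.163.53.3) does not contain 122.163.53.5
  122.163.52.0/27 (122.163.52.0 - 122.163.52.31) does not contain 122.163.53.5
  122.163.53.64/27 (122.163.53.64 - 122.163.53.95) does not contain 122.163.53.5
  58.163.53.0/26 (58.163.53.0 - 58.163.53.63) does not contain 122.163.53.5
  126.163.53.0/26 (126.163.53.0 - 126.163.53.63) does not contain 122.163.53.5
  122.163.52.0/25 (122.163.52.0 - 122.163.52.127) does not contain 122.163.53.5
  122.163.60.0/22 (122.163.60.0 - 122.163.63.255) does not contain 122.163.53.5
  123.163.48.0/21 (123.163.48.0 - 123.163.55.255) does not contain 122.163.53.5
Longest matching prefix is /20 -> interface ens14.

ens14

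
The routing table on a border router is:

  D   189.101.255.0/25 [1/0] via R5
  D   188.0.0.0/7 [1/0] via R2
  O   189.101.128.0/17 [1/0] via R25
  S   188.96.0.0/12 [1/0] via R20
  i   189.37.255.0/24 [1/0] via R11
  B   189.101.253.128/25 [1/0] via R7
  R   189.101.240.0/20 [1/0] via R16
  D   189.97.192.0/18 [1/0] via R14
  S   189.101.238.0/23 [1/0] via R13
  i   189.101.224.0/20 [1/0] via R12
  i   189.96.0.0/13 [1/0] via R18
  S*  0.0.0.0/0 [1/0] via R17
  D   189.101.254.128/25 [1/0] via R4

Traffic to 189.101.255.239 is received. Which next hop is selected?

R16

Routes whose prefix contains 189.101.255.239:
  0.0.0.0/0 (default, matches everything) -> R17
  188.0.0.0/7 (188.0.0.0 - 189.255.255.255) -> R2
  189.96.0.0/13 (189.96.0.0 - 189.103.255.255) -> R18
  189.101.128.0/17 (189.101.128.0 - 189.101.255.255) -> R25
  189.101.240.0/20 (189.101.240.0 - 189.101.255.255) -> R16
More-specific entries that do NOT match:
  189.101.255.0/25 (189.101.255.0 - 189.101.255.127) does not contain 189.101.255.239
  189.101.253.128/25 (189.101.253.128 - 189.101.253.255) does not contain 189.101.255.239
  189.101.254.128/25 (189.101.254.128 - 189.101.254.255) does not contain 189.101.255.239
  189.37.255.0/24 (189.37.255.0 - 189.37.255.255) does not contain 189.101.255.239
  189.101.238.0/23 (189.101.238.0 - 189.101.239.255) does not contain 189.101.255.239
Longest matching prefix is /20 -> next hop R16.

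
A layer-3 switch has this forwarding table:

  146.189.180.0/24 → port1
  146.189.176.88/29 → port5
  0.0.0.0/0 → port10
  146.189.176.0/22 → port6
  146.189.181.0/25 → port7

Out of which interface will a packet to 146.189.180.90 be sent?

Routes whose prefix contains 146.189.180.90:
  0.0.0.0/0 (default, matches everything) -> port10
  146.189.180.0/24 (146.189.180.0 - 146.189.180.255) -> port1
More-specific entries that do NOT match:
  146.189.176.88/29 (146.189.176.88 - 146.189.176.95) does not contain 146.189.180.90
  146.189.181.0/25 (146.189.181.0 - 146.189.181.127) does not contain 146.189.180.90
Longest matching prefix is /24 -> interface port1.

port1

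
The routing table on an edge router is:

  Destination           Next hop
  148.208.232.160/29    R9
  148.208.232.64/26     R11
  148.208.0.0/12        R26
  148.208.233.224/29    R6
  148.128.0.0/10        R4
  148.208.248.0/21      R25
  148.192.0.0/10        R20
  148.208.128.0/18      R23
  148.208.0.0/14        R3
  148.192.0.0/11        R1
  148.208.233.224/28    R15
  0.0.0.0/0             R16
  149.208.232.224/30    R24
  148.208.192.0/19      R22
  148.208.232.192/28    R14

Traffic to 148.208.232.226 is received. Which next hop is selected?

R3

Routes whose prefix contains 148.208.232.226:
  0.0.0.0/0 (default, matches everything) -> R16
  148.192.0.0/10 (148.192.0.0 - 148.255.255.255) -> R20
  148.192.0.0/11 (148.192.0.0 - 148.223.255.255) -> R1
  148.208.0.0/12 (148.208.0.0 - 148.223.255.255) -> R26
  148.208.0.0/14 (148.208.0.0 - 148.211.255.255) -> R3
More-specific entries that do NOT match:
  149.208.232.224/30 (149.208.232.224 - 149.208.232.227) does not contain 148.208.232.226
  148.208.232.160/29 (148.208.232.160 - 148.208.232.167) does not contain 148.208.232.226
  148.208.233.224/29 (148.208.233.224 - 148.208.233.231) does not contain 148.208.232.226
  148.208.233.224/28 (148.208.233.224 - 148.208.233.239) does not contain 148.208.232.226
  148.208.232.192/28 (148.208.232.192 - 148.208.232.207) does not contain 148.208.232.226
  148.208.232.64/26 (148.208.232.64 - 148.208.232.127) does not contain 148.208.232.226
  148.208.248.0/21 (148.208.248.0 - 148.208.255.255) does not contain 148.208.232.226
  148.208.192.0/19 (148.208.192.0 - 148.208.223.255) does not contain 148.208.232.226
  148.208.128.0/18 (148.208.128.0 - 148.208.191.255) does not contain 148.208.232.226
Longest matching prefix is /14 -> next hop R3.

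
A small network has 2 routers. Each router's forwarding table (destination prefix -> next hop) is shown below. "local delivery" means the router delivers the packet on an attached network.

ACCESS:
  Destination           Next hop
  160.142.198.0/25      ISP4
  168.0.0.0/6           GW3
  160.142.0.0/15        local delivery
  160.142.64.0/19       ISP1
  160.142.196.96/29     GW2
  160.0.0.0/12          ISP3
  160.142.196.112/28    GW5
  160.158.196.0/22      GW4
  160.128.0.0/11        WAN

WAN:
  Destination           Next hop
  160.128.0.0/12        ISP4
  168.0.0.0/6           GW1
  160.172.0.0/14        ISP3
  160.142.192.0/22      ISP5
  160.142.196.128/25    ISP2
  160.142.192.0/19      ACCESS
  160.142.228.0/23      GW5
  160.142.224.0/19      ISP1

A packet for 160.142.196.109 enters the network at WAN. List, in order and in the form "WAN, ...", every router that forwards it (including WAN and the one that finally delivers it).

At WAN: longest match for 160.142.196.109 is 160.142.192.0/19 -> ACCESS
At ACCESS: longest match for 160.142.196.109 is 160.142.0.0/15 -> local delivery

WAN, ACCESS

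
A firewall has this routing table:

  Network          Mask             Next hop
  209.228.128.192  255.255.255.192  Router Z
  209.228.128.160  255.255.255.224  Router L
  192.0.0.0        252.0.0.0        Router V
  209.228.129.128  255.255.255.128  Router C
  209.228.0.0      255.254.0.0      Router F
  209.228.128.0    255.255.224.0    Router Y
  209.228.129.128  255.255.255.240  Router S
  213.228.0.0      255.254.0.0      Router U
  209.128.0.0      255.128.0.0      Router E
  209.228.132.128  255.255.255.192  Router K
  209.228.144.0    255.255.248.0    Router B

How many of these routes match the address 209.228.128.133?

3

Prefixes containing 209.228.128.133:
  209.128.0.0/9 (209.128.0.0 - 209.255.255.255)
  209.228.0.0/15 (209.228.0.0 - 209.229.255.255)
  209.228.128.0/19 (209.228.128.0 - 209.228.159.255)
Total matching entries: 3.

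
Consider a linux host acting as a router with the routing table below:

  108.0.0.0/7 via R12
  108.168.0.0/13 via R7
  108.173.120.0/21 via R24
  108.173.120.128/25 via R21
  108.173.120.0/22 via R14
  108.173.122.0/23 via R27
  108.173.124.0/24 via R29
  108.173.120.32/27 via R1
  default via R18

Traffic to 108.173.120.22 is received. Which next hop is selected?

Routes whose prefix contains 108.173.120.22:
  0.0.0.0/0 (default, matches everything) -> R18
  108.0.0.0/7 (108.0.0.0 - 109.255.255.255) -> R12
  108.168.0.0/13 (108.168.0.0 - 108.175.255.255) -> R7
  108.173.120.0/21 (108.173.120.0 - 108.173.127.255) -> R24
  108.173.120.0/22 (108.173.120.0 - 108.173.123.255) -> R14
More-specific entries that do NOT match:
  108.173.120.32/27 (108.173.120.32 - 108.173.120.63) does not contain 108.173.120.22
  108.173.120.128/25 (108.173.120.128 - 108.173.120.255) does not contain 108.173.120.22
  108.173.124.0/24 (108.173.124.0 - 108.173.124.255) does not contain 108.173.120.22
  108.173.122.0/23 (108.173.122.0 - 108.173.123.255) does not contain 108.173.120.22
Longest matching prefix is /22 -> next hop R14.

R14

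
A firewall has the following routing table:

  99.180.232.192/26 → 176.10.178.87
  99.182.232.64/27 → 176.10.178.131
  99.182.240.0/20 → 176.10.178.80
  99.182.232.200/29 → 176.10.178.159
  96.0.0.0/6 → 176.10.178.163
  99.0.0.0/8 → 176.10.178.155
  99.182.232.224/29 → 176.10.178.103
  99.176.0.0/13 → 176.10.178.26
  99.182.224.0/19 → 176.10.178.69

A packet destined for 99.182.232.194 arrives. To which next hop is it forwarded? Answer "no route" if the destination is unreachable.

Routes whose prefix contains 99.182.232.194:
  96.0.0.0/6 (96.0.0.0 - 99.255.255.255) -> 176.10.178.163
  99.0.0.0/8 (99.0.0.0 - 99.255.255.255) -> 176.10.178.155
  99.176.0.0/13 (99.176.0.0 - 99.183.255.255) -> 176.10.178.26
  99.182.224.0/19 (99.182.224.0 - 99.182.255.255) -> 176.10.178.69
More-specific entries that do NOT match:
  99.182.232.200/29 (99.182.232.200 - 99.182.232.207) does not contain 99.182.232.194
  99.182.232.224/29 (99.182.232.224 - 99.182.232.231) does not contain 99.182.232.194
  99.182.232.64/27 (99.182.232.64 - 99.182.232.95) does not contain 99.182.232.194
  99.180.232.192/26 (99.180.232.192 - 99.180.232.255) does not contain 99.182.232.194
  99.182.240.0/20 (99.182.240.0 - 99.182.255.255) does not contain 99.182.232.194
Longest matching prefix is /19 -> next hop 176.10.178.69.

176.10.178.69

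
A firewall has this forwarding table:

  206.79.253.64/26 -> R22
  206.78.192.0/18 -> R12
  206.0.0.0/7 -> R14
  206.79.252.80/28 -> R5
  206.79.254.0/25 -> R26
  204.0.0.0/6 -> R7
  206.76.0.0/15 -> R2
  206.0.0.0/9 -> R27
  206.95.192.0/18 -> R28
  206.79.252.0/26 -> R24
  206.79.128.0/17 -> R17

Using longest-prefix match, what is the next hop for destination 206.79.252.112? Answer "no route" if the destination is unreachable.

R17

Routes whose prefix contains 206.79.252.112:
  204.0.0.0/6 (204.0.0.0 - 207.255.255.255) -> R7
  206.0.0.0/7 (206.0.0.0 - 207.255.255.255) -> R14
  206.0.0.0/9 (206.0.0.0 - 206.127.255.255) -> R27
  206.79.128.0/17 (206.79.128.0 - 206.79.255.255) -> R17
More-specific entries that do NOT match:
  206.79.252.80/28 (206.79.252.80 - 206.79.252.95) does not contain 206.79.252.112
  206.79.253.64/26 (206.79.253.64 - 206.79.253.127) does not contain 206.79.252.112
  206.79.252.0/26 (206.79.252.0 - 206.79.252.63) does not contain 206.79.252.112
  206.79.254.0/25 (206.79.254.0 - 206.79.254.127) does not contain 206.79.252.112
  206.78.192.0/18 (206.78.192.0 - 206.78.255.255) does not contain 206.79.252.112
  206.95.192.0/18 (206.95.192.0 - 206.95.255.255) does not contain 206.79.252.112
Longest matching prefix is /17 -> next hop R17.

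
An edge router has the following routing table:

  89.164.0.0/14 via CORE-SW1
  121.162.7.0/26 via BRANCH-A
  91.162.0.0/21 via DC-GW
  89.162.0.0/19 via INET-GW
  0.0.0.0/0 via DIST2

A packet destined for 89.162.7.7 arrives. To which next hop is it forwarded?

INET-GW

Routes whose prefix contains 89.162.7.7:
  0.0.0.0/0 (default, matches everything) -> DIST2
  89.162.0.0/19 (89.162.0.0 - 89.162.31.255) -> INET-GW
More-specific entries that do NOT match:
  121.162.7.0/26 (121.162.7.0 - 121.162.7.63) does not contain 89.162.7.7
  91.162.0.0/21 (91.162.0.0 - 91.162.7.255) does not contain 89.162.7.7
Longest matching prefix is /19 -> next hop INET-GW.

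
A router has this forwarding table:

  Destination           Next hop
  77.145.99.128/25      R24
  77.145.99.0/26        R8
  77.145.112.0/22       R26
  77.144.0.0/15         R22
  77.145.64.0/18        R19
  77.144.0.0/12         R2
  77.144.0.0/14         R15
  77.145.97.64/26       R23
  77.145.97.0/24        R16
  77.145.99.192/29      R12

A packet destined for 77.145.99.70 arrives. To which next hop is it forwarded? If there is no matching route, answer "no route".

R19

Routes whose prefix contains 77.145.99.70:
  77.144.0.0/12 (77.144.0.0 - 77.159.255.255) -> R2
  77.144.0.0/14 (77.144.0.0 - 77.147.255.255) -> R15
  77.144.0.0/15 (77.144.0.0 - 77.145.255.255) -> R22
  77.145.64.0/18 (77.145.64.0 - 77.145.127.255) -> R19
More-specific entries that do NOT match:
  77.145.99.192/29 (77.145.99.192 - 77.145.99.199) does not contain 77.145.99.70
  77.145.99.0/26 (77.145.99.0 - 77.145.99.63) does not contain 77.145.99.70
  77.145.97.64/26 (77.145.97.64 - 77.145.97.127) does not contain 77.145.99.70
  77.145.99.128/25 (77.145.99.128 - 77.145.99.255) does not contain 77.145.99.70
  77.145.97.0/24 (77.145.97.0 - 77.145.97.255) does not contain 77.145.99.70
  77.145.112.0/22 (77.145.112.0 - 77.145.115.255) does not contain 77.145.99.70
Longest matching prefix is /18 -> next hop R19.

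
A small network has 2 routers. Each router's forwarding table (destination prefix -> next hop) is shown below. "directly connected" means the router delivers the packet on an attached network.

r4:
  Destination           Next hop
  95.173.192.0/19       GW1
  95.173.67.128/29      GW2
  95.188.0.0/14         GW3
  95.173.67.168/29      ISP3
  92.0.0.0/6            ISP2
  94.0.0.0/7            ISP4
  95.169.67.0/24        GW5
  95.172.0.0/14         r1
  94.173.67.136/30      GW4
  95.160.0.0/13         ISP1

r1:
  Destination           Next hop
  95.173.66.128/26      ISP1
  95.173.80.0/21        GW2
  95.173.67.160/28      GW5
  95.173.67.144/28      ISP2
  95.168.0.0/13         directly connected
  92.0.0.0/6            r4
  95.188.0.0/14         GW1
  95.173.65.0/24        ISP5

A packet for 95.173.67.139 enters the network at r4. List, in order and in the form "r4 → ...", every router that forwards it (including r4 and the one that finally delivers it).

r4 → r1

At r4: longest match for 95.173.67.139 is 95.172.0.0/14 -> r1
At r1: longest match for 95.173.67.139 is 95.168.0.0/13 -> directly connected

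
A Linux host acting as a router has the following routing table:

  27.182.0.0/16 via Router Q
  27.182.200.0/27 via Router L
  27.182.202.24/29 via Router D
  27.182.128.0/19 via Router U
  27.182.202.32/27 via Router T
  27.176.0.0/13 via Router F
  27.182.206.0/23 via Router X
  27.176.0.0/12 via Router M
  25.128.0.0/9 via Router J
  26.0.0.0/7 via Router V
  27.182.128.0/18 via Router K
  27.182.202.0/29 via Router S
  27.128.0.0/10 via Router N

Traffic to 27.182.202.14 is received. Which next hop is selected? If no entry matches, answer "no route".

Router Q

Routes whose prefix contains 27.182.202.14:
  26.0.0.0/7 (26.0.0.0 - 27.255.255.255) -> Router V
  27.128.0.0/10 (27.128.0.0 - 27.191.255.255) -> Router N
  27.176.0.0/12 (27.176.0.0 - 27.191.255.255) -> Router M
  27.176.0.0/13 (27.176.0.0 - 27.183.255.255) -> Router F
  27.182.0.0/16 (27.182.0.0 - 27.182.255.255) -> Router Q
More-specific entries that do NOT match:
  27.182.202.24/29 (27.182.202.24 - 27.182.202.31) does not contain 27.182.202.14
  27.182.202.0/29 (27.182.202.0 - 27.182.202.7) does not contain 27.182.202.14
  27.182.200.0/27 (27.182.200.0 - 27.182.200.31) does not contain 27.182.202.14
  27.182.202.32/27 (27.182.202.32 - 27.182.202.63) does not contain 27.182.202.14
  27.182.206.0/23 (27.182.206.0 - 27.182.207.255) does not contain 27.182.202.14
  27.182.128.0/19 (27.182.128.0 - 27.182.159.255) does not contain 27.182.202.14
  27.182.128.0/18 (27.182.128.0 - 27.182.191.255) does not contain 27.182.202.14
Longest matching prefix is /16 -> next hop Router Q.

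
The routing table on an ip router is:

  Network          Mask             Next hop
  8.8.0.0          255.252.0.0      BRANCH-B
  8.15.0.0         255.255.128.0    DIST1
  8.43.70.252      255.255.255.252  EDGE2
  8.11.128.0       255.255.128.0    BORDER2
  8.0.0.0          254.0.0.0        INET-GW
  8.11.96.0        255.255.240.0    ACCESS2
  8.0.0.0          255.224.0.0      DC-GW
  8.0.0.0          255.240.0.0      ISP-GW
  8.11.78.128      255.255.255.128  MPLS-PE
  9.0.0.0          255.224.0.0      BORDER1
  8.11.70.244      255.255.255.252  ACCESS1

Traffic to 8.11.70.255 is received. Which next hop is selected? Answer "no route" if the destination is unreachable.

Routes whose prefix contains 8.11.70.255:
  8.0.0.0/7 (8.0.0.0 - 9.255.255.255) -> INET-GW
  8.0.0.0/11 (8.0.0.0 - 8.31.255.255) -> DC-GW
  8.0.0.0/12 (8.0.0.0 - 8.15.255.255) -> ISP-GW
  8.8.0.0/14 (8.8.0.0 - 8.11.255.255) -> BRANCH-B
More-specific entries that do NOT match:
  8.43.70.252/30 (8.43.70.252 - 8.43.70.255) does not contain 8.11.70.255
  8.11.70.244/30 (8.11.70.244 - 8.11.70.247) does not contain 8.11.70.255
  8.11.78.128/25 (8.11.78.128 - 8.11.78.255) does not contain 8.11.70.255
  8.11.96.0/20 (8.11.96.0 - 8.11.111.255) does not contain 8.11.70.255
  8.15.0.0/17 (8.15.0.0 - 8.15.127.255) does not contain 8.11.70.255
  8.11.128.0/17 (8.11.128.0 - 8.11.255.255) does not contain 8.11.70.255
Longest matching prefix is /14 -> next hop BRANCH-B.

BRANCH-B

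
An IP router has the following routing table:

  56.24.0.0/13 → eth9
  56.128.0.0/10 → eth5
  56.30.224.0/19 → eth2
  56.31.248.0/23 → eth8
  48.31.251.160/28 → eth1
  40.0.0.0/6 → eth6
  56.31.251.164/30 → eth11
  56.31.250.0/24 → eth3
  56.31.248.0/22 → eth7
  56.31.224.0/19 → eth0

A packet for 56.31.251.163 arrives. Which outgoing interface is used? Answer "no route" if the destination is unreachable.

eth7

Routes whose prefix contains 56.31.251.163:
  56.24.0.0/13 (56.24.0.0 - 56.31.255.255) -> eth9
  56.31.224.0/19 (56.31.224.0 - 56.31.255.255) -> eth0
  56.31.248.0/22 (56.31.248.0 - 56.31.251.255) -> eth7
More-specific entries that do NOT match:
  56.31.251.164/30 (56.31.251.164 - 56.31.251.167) does not contain 56.31.251.163
  48.31.251.160/28 (48.31.251.160 - 48.31.251.175) does not contain 56.31.251.163
  56.31.250.0/24 (56.31.250.0 - 56.31.250.255) does not contain 56.31.251.163
  56.31.248.0/23 (56.31.248.0 - 56.31.249.255) does not contain 56.31.251.163
Longest matching prefix is /22 -> interface eth7.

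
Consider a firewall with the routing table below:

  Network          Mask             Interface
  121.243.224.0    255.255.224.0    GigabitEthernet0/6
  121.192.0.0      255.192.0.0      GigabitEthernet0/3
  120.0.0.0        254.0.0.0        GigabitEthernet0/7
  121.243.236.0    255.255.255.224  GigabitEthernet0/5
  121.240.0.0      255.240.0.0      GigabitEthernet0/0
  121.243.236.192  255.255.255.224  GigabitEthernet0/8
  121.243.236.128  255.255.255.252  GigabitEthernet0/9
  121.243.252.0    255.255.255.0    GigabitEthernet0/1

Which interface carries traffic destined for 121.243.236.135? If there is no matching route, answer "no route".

GigabitEthernet0/6

Routes whose prefix contains 121.243.236.135:
  120.0.0.0/7 (120.0.0.0 - 121.255.255.255) -> GigabitEthernet0/7
  121.192.0.0/10 (121.192.0.0 - 121.255.255.255) -> GigabitEthernet0/3
  121.240.0.0/12 (121.240.0.0 - 121.255.255.255) -> GigabitEthernet0/0
  121.243.224.0/19 (121.243.224.0 - 121.243.255.255) -> GigabitEthernet0/6
More-specific entries that do NOT match:
  121.243.236.128/30 (121.243.236.128 - 121.243.236.131) does not contain 121.243.236.135
  121.243.236.0/27 (121.243.236.0 - 121.243.236.31) does not contain 121.243.236.135
  121.243.236.192/27 (121.243.236.192 - 121.243.236.223) does not contain 121.243.236.135
  121.243.252.0/24 (121.243.252.0 - 121.243.252.255) does not contain 121.243.236.135
Longest matching prefix is /19 -> interface GigabitEthernet0/6.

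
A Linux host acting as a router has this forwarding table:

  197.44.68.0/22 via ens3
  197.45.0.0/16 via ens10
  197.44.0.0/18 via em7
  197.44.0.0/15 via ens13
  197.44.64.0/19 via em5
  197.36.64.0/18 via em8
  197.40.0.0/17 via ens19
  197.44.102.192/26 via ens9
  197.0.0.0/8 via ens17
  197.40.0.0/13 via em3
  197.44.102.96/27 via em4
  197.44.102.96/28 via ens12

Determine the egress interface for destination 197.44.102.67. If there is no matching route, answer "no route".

ens13

Routes whose prefix contains 197.44.102.67:
  197.0.0.0/8 (197.0.0.0 - 197.255.255.255) -> ens17
  197.40.0.0/13 (197.40.0.0 - 197.47.255.255) -> em3
  197.44.0.0/15 (197.44.0.0 - 197.45.255.255) -> ens13
More-specific entries that do NOT match:
  197.44.102.96/28 (197.44.102.96 - 197.44.102.111) does not contain 197.44.102.67
  197.44.102.96/27 (197.44.102.96 - 197.44.102.127) does not contain 197.44.102.67
  197.44.102.192/26 (197.44.102.192 - 197.44.102.255) does not contain 197.44.102.67
  197.44.68.0/22 (197.44.68.0 - 197.44.71.255) does not contain 197.44.102.67
  197.44.64.0/19 (197.44.64.0 - 197.44.95.255) does not contain 197.44.102.67
  197.44.0.0/18 (197.44.0.0 - 197.44.63.255) does not contain 197.44.102.67
  197.36.64.0/18 (197.36.64.0 - 197.36.127.255) does not contain 197.44.102.67
  197.40.0.0/17 (197.40.0.0 - 197.40.127.255) does not contain 197.44.102.67
  197.45.0.0/16 (197.45.0.0 - 197.45.255.255) does not contain 197.44.102.67
Longest matching prefix is /15 -> interface ens13.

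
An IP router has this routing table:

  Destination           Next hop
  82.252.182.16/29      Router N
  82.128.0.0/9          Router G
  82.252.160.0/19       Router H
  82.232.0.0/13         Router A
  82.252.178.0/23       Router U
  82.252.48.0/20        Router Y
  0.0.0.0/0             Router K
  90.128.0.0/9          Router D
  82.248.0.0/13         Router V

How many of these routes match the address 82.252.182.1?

4

Prefixes containing 82.252.182.1:
  0.0.0.0/0 (default, matches everything)
  82.128.0.0/9 (82.128.0.0 - 82.255.255.255)
  82.248.0.0/13 (82.248.0.0 - 82.255.255.255)
  82.252.160.0/19 (82.252.160.0 - 82.252.191.255)
Total matching entries: 4.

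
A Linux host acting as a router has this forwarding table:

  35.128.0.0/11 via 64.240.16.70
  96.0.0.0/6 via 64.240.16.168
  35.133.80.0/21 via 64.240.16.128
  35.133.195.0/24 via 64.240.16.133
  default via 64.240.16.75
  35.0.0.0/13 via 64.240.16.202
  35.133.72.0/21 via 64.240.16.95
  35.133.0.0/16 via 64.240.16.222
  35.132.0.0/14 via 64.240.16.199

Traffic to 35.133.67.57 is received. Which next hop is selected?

Routes whose prefix contains 35.133.67.57:
  0.0.0.0/0 (default, matches everything) -> 64.240.16.75
  35.128.0.0/11 (35.128.0.0 - 35.159.255.255) -> 64.240.16.70
  35.132.0.0/14 (35.132.0.0 - 35.135.255.255) -> 64.240.16.199
  35.133.0.0/16 (35.133.0.0 - 35.133.255.255) -> 64.240.16.222
More-specific entries that do NOT match:
  35.133.195.0/24 (35.133.195.0 - 35.133.195.255) does not contain 35.133.67.57
  35.133.80.0/21 (35.133.80.0 - 35.133.87.255) does not contain 35.133.67.57
  35.133.72.0/21 (35.133.72.0 - 35.133.79.255) does not contain 35.133.67.57
Longest matching prefix is /16 -> next hop 64.240.16.222.

64.240.16.222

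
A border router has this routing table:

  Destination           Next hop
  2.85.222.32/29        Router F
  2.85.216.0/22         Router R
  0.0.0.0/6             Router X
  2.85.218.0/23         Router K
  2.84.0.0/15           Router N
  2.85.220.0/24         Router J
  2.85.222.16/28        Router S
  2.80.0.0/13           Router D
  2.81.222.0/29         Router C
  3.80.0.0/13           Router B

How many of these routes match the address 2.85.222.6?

Prefixes containing 2.85.222.6:
  0.0.0.0/6 (0.0.0.0 - 3.255.255.255)
  2.80.0.0/13 (2.80.0.0 - 2.87.255.255)
  2.84.0.0/15 (2.84.0.0 - 2.85.255.255)
Total matching entries: 3.

3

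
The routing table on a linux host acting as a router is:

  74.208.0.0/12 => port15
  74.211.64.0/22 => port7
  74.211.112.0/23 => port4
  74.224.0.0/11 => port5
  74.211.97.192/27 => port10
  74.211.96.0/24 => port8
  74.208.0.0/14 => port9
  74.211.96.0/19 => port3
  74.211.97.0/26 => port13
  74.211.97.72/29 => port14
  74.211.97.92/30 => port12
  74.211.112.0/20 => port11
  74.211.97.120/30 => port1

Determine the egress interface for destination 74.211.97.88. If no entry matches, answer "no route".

port3

Routes whose prefix contains 74.211.97.88:
  74.208.0.0/12 (74.208.0.0 - 74.223.255.255) -> port15
  74.208.0.0/14 (74.208.0.0 - 74.211.255.255) -> port9
  74.211.96.0/19 (74.211.96.0 - 74.211.127.255) -> port3
More-specific entries that do NOT match:
  74.211.97.92/30 (74.211.97.92 - 74.211.97.95) does not contain 74.211.97.88
  74.211.97.120/30 (74.211.97.120 - 74.211.97.123) does not contain 74.211.97.88
  74.211.97.72/29 (74.211.97.72 - 74.211.97.79) does not contain 74.211.97.88
  74.211.97.192/27 (74.211.97.192 - 74.211.97.223) does not contain 74.211.97.88
  74.211.97.0/26 (74.211.97.0 - 74.211.97.63) does not contain 74.211.97.88
  74.211.96.0/24 (74.211.96.0 - 74.211.96.255) does not contain 74.211.97.88
  74.211.112.0/23 (74.211.112.0 - 74.211.113.255) does not contain 74.211.97.88
  74.211.64.0/22 (74.211.64.0 - 74.211.67.255) does not contain 74.211.97.88
  74.211.112.0/20 (74.211.112.0 - 74.211.127.255) does not contain 74.211.97.88
Longest matching prefix is /19 -> interface port3.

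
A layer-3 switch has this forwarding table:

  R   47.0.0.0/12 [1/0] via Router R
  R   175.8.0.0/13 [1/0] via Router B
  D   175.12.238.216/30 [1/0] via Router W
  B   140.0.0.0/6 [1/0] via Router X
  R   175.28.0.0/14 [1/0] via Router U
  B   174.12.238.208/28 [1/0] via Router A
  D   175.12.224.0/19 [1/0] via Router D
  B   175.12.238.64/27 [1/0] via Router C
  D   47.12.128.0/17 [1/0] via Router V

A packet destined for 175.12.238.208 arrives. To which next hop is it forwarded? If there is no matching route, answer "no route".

Router D

Routes whose prefix contains 175.12.238.208:
  175.8.0.0/13 (175.8.0.0 - 175.15.255.255) -> Router B
  175.12.224.0/19 (175.12.224.0 - 175.12.255.255) -> Router D
More-specific entries that do NOT match:
  175.12.238.216/30 (175.12.238.216 - 175.12.238.219) does not contain 175.12.238.208
  174.12.238.208/28 (174.12.238.208 - 174.12.238.223) does not contain 175.12.238.208
  175.12.238.64/27 (175.12.238.64 - 175.12.238.95) does not contain 175.12.238.208
Longest matching prefix is /19 -> next hop Router D.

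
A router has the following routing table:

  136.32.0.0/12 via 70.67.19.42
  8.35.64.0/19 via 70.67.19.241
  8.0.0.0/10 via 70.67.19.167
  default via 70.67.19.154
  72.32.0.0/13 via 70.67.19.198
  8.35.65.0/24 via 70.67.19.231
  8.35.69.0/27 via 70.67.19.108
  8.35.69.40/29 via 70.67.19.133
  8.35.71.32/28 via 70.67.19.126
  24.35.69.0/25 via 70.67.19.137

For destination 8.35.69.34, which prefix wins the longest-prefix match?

Entries matching 8.35.69.34:
  0.0.0.0/0 (default, matches everything)
  8.0.0.0/10 (8.0.0.0 - 8.63.255.255)
  8.35.64.0/19 (8.35.64.0 - 8.35.95.255)
Most specific is 8.35.64.0/19.

8.35.64.0/19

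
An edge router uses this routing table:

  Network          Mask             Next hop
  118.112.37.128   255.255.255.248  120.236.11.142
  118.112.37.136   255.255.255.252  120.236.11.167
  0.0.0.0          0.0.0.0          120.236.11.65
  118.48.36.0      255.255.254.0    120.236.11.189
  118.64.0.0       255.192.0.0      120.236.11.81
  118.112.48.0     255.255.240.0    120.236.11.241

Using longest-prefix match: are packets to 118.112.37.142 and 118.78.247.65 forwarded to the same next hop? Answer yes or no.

yes

118.112.37.142: longest match 118.64.0.0/10 -> 120.236.11.81
118.78.247.65: longest match 118.64.0.0/10 -> 120.236.11.81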